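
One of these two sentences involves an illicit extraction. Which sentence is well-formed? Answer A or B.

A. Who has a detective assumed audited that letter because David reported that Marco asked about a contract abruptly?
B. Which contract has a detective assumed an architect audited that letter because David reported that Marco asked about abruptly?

A

In B, the wh-phrase is extracted from inside an adjunct island (introduced by "because"), which blocks movement.
In A, the extraction path crosses only that-complement boundaries, which are transparent.
So A is grammatical.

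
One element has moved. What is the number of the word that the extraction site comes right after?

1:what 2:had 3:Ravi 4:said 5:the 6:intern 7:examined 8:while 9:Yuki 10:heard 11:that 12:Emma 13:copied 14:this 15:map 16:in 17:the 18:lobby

The displaced element is "what" (word 1).
It is linked across 1 clause boundary (Ø).
It functions as the direct object of "examined", so the gap sits immediately after word 7 ("examined").
Base order: Ravi had said the intern examined what while Yuki heard that Emma copied this map in the lobby.

7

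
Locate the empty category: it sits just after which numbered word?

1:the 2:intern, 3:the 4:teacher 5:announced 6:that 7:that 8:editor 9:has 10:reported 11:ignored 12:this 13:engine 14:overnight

The displaced element is "the intern" (word 2).
It is linked across 2 clause boundaries (that → Ø).
It functions as the subject of "ignored", so the gap sits immediately after word 10 ("reported").
Base order: The teacher announced that that editor has reported that the intern ignored this engine overnight.

10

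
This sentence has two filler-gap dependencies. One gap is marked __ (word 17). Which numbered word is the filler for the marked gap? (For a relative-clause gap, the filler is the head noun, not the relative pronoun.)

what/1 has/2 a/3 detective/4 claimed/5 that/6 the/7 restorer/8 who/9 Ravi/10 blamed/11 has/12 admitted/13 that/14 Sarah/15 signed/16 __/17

The marked gap is the direct object of "signed".
Its filler is the fronted wh-phrase "what", at word 1.
(The other dependency links word 8 to a gap after word 11.)

1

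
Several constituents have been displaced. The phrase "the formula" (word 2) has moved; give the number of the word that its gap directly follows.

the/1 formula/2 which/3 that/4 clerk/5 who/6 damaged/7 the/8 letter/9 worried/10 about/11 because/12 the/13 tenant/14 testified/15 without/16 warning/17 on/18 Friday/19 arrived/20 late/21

11

The displaced element is "the formula" (word 2).
It functions as the object of the preposition "about" of "worried", so the gap sits immediately after word 11 ("about").
Base order: That clerk who damaged the letter worried about the formula because the tenant testified without warning on Friday.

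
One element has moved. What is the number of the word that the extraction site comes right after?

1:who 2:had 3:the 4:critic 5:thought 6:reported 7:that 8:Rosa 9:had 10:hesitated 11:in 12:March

The displaced element is "who" (word 1).
It is linked across 1 clause boundary (Ø).
It functions as the subject of "reported", so the gap sits immediately after word 5 ("thought").
Base order: The critic had thought who reported that Rosa had hesitated in March.

5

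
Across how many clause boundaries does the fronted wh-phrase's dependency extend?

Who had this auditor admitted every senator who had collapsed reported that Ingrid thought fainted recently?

3

"who" is extracted from the subject of "fainted".
Boundaries crossed, outermost first: [Ø], [that], [Ø] — 3 in total.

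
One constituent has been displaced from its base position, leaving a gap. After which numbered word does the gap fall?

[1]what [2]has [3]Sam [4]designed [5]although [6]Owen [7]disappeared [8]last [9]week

4

The displaced element is "what" (word 1).
It functions as the direct object of "designed", so the gap sits immediately after word 4 ("designed").
Base order: Sam has designed what although Owen disappeared last week.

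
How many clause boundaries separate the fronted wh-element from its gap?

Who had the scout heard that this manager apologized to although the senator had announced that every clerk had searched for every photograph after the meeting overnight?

1

"who" is extracted from the PP object of "apologized".
Boundaries crossed, outermost first: [that] — 1 in total.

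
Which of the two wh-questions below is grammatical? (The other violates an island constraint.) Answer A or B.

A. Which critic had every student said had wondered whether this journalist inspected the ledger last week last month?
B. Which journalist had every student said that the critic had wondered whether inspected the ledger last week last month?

A

In B, the wh-phrase is extracted from inside a wh-island (introduced by "whether"), which blocks movement.
In A, the extraction path crosses only that-complement boundaries, which are transparent.
So A is grammatical.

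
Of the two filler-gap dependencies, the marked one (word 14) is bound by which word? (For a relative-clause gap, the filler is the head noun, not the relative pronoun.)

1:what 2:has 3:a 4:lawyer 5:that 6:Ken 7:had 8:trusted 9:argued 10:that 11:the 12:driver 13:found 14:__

1

The marked gap is the direct object of "found".
Its filler is the fronted wh-phrase "what", at word 1.
(The other dependency links word 4 to a gap after word 8.)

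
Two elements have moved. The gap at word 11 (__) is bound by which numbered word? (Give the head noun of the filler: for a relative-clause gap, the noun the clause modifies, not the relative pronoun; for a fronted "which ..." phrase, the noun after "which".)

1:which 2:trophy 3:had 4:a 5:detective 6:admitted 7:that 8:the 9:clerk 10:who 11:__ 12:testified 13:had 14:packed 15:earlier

The marked gap is inside the relative clause, the subject of "testified".
Its filler is the head noun "clerk" (via "who"), at word 9.
(The other dependency links word 2 to a gap after word 14.)

9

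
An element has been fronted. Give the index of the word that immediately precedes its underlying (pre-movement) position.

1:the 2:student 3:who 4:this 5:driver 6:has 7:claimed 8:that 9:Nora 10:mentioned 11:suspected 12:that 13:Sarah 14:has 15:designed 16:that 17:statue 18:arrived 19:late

10

The displaced element is "the student" (word 2).
It is linked across 2 clause boundaries (that → Ø).
It functions as the subject of "suspected", so the gap sits immediately after word 10 ("mentioned").
Base order: This driver has claimed that Nora mentioned the student suspected that Sarah has designed that statue.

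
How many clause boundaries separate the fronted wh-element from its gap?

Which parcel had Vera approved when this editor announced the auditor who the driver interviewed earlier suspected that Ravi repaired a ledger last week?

"which parcel" originates inside the matrix clause — no clause boundary is crossed.

0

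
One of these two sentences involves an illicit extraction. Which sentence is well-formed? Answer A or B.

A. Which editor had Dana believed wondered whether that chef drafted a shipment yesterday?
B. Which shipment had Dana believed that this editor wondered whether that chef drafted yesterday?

A

In B, the wh-phrase is extracted from inside a wh-island (introduced by "whether"), which blocks movement.
In A, the extraction path crosses only that-complement boundaries, which are transparent.
So A is grammatical.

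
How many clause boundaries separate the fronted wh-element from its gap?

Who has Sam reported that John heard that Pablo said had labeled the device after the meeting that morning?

3

"who" is extracted from the subject of "labeled".
Boundaries crossed, outermost first: [that], [that], [Ø] — 3 in total.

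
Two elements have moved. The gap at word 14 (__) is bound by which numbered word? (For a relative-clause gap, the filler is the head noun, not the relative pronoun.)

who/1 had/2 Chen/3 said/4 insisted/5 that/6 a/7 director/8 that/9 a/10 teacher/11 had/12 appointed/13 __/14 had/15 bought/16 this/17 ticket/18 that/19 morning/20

8

The marked gap is inside the relative clause, the direct object of "appointed".
Its filler is the head noun "director" (via "that"), at word 8.
(The other dependency links word 1 to a gap after word 4.)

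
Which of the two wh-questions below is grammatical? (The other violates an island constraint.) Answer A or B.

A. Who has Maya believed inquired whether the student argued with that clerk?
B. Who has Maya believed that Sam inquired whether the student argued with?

A

In B, the wh-phrase is extracted from inside a wh-island (introduced by "whether"), which blocks movement.
In A, the extraction path crosses only that-complement boundaries, which are transparent.
So A is grammatical.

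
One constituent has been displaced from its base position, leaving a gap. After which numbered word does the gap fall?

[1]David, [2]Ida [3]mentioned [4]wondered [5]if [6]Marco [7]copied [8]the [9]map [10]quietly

The displaced element is "David" (word 1).
It is linked across 1 clause boundary (Ø).
It functions as the subject of "wondered", so the gap sits immediately after word 3 ("mentioned").
Base order: Ida mentioned David wondered if Marco copied the map quietly.

3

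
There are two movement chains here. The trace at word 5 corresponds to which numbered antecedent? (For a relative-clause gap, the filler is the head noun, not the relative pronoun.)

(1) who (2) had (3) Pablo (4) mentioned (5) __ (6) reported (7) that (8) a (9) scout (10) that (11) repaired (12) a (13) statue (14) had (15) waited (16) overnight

The marked gap is the subject of "reported".
Its filler is the fronted wh-phrase "who", at word 1.
(The other dependency links word 9 to a gap after word 10.)

1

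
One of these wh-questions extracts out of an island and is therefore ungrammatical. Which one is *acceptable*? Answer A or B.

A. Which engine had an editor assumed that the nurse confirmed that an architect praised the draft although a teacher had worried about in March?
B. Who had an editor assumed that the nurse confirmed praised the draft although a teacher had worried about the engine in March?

B

In A, the wh-phrase is extracted from inside an adjunct island (introduced by "although"), which blocks movement.
In B, the extraction path crosses only that-complement boundaries, which are transparent.
So B is grammatical.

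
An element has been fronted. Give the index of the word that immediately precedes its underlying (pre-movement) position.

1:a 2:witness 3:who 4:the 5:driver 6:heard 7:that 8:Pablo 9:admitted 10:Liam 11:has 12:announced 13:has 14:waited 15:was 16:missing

12

The displaced element is "a witness" (word 2).
It is linked across 3 clause boundaries (that → Ø → Ø).
It functions as the subject of "waited", so the gap sits immediately after word 12 ("announced").
Base order: The driver heard that Pablo admitted Liam has announced a witness has waited.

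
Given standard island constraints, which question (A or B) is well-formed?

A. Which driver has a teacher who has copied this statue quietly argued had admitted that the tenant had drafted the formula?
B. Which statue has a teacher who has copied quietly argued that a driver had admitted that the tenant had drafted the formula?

A

In B, the wh-phrase is extracted from inside a complex-NP island (relative clause) (introduced by "who"), which blocks movement.
In A, the extraction path crosses only that-complement boundaries, which are transparent.
So A is grammatical.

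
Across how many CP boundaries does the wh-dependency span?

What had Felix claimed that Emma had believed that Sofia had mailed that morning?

2

"what" is extracted from the object of "mailed".
Boundaries crossed, outermost first: [that], [that] — 2 in total.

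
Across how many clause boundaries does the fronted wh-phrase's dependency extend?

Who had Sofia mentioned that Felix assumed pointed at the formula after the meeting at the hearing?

2

"who" is extracted from the subject of "pointed".
Boundaries crossed, outermost first: [that], [Ø] — 2 in total.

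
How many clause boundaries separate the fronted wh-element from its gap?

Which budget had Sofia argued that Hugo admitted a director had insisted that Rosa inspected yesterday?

3

"which budget" is extracted from the object of "inspected".
Boundaries crossed, outermost first: [that], [Ø], [that] — 3 in total.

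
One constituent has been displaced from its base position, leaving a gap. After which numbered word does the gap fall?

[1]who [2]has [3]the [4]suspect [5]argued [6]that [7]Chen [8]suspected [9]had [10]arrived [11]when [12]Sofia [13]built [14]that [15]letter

The displaced element is "who" (word 1).
It is linked across 2 clause boundaries (that → Ø).
It functions as the subject of "arrived", so the gap sits immediately after word 8 ("suspected").
Base order: The suspect has argued that Chen suspected who had arrived when Sofia built that letter.

8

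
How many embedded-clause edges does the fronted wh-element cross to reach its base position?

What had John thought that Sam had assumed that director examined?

"what" is extracted from the object of "examined".
Boundaries crossed, outermost first: [that], [Ø] — 2 in total.

2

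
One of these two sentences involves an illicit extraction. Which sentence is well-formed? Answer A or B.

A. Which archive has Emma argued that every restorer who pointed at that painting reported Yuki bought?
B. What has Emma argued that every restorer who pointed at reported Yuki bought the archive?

A

In B, the wh-phrase is extracted from inside a complex-NP island (relative clause) (introduced by "who"), which blocks movement.
In A, the extraction path crosses only that-complement boundaries, which are transparent.
So A is grammatical.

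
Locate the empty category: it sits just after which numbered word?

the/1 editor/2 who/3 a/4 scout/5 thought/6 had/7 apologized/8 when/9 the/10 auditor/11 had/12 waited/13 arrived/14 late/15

The displaced element is "the editor" (word 2).
It is linked across 1 clause boundary (Ø).
It functions as the subject of "apologized", so the gap sits immediately after word 6 ("thought").
Base order: A scout thought that the editor had apologized when the auditor had waited.

6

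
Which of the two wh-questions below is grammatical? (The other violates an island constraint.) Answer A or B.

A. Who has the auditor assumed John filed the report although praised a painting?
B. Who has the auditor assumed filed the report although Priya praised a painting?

B

In A, the wh-phrase is extracted from inside an adjunct island (introduced by "although"), which blocks movement.
In B, the extraction path crosses only that-complement boundaries, which are transparent.
So B is grammatical.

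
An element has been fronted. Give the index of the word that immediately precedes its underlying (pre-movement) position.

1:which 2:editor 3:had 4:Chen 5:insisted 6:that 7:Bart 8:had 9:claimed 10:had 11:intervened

9

The displaced element is "which editor" (word 2).
It is linked across 2 clause boundaries (that → Ø).
It functions as the subject of "intervened", so the gap sits immediately after word 9 ("claimed").
Base order: Chen had insisted that Bart had claimed that which editor had intervened.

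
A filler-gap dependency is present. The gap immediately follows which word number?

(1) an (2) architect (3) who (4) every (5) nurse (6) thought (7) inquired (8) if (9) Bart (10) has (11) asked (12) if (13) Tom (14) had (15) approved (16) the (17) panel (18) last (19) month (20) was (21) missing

The displaced element is "an architect" (word 2).
It is linked across 1 clause boundary (Ø).
It functions as the subject of "inquired", so the gap sits immediately after word 6 ("thought").
Base order: Every nurse thought an architect inquired if Bart has asked if Tom had approved the panel last month.

6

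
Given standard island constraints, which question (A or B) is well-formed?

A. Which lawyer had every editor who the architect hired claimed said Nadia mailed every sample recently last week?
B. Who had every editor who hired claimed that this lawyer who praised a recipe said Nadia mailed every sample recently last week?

A

In B, the wh-phrase is extracted from inside a complex-NP island (relative clause) (introduced by "who"), which blocks movement.
In A, the extraction path crosses only that-complement boundaries, which are transparent.
So A is grammatical.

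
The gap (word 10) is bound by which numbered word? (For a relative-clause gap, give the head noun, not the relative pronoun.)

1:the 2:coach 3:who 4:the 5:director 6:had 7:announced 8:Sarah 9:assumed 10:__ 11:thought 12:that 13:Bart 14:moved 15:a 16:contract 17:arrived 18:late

2

The gap at 10 is the subject of "thought", inside a relative clause.
The relative pronoun is "who" (word 3); it is bound by the head noun immediately before it.
Its filler is the head noun "coach", at word 2.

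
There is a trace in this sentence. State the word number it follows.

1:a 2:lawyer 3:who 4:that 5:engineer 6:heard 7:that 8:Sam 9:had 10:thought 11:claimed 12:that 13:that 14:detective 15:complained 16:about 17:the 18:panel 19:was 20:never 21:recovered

10

The displaced element is "a lawyer" (word 2).
It is linked across 2 clause boundaries (that → Ø).
It functions as the subject of "claimed", so the gap sits immediately after word 10 ("thought").
Base order: That engineer heard that Sam had thought that a lawyer claimed that that detective complained about the panel.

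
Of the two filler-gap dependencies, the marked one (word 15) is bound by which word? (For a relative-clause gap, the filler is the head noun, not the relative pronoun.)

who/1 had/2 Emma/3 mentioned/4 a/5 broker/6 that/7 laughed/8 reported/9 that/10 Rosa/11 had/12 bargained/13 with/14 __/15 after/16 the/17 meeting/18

1

The marked gap is the object of the preposition "with" of "bargained".
Its filler is the fronted wh-phrase "who", at word 1.
(The other dependency links word 6 to a gap after word 7.)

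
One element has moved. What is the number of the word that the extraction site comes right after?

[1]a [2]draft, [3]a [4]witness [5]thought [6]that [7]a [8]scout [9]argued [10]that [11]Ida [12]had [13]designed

The displaced element is "a draft" (word 2).
It is linked across 2 clause boundaries (that → that).
It functions as the direct object of "designed", so the gap sits immediately after word 13 ("designed").
Base order: A witness thought that a scout argued that Ida had designed a draft.

13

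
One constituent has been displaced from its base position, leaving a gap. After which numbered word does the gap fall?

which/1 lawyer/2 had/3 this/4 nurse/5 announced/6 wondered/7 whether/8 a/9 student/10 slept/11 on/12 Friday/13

The displaced element is "which lawyer" (word 2).
It is linked across 1 clause boundary (Ø).
It functions as the subject of "wondered", so the gap sits immediately after word 6 ("announced").
Base order: This nurse had announced that which lawyer wondered whether a student slept on Friday.

6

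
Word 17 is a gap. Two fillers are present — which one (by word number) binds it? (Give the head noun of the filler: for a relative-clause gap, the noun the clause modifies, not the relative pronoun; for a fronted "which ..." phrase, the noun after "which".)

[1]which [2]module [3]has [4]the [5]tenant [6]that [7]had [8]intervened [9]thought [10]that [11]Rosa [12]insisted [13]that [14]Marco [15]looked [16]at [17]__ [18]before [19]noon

The marked gap is the object of the preposition "at" of "looked".
Its filler is the fronted wh-phrase "which module", at word 2.
(The other dependency links word 5 to a gap after word 6.)

2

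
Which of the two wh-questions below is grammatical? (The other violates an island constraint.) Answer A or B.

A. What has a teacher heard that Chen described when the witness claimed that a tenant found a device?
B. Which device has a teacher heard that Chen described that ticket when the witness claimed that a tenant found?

A

In B, the wh-phrase is extracted from inside an adjunct island (introduced by "when"), which blocks movement.
In A, the extraction path crosses only that-complement boundaries, which are transparent.
So A is grammatical.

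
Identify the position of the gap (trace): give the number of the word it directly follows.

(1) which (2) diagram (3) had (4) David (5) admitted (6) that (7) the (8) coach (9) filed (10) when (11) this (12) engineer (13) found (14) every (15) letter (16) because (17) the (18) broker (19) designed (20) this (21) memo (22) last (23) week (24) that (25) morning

The displaced element is "which diagram" (word 2).
It is linked across 1 clause boundary (that).
It functions as the direct object of "filed", so the gap sits immediately after word 9 ("filed").
Base order: David had admitted that the coach filed which diagram when this engineer found every letter because the broker designed this memo last week that morning.

9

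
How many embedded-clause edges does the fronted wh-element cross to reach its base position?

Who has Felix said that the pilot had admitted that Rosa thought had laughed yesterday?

"who" is extracted from the subject of "laughed".
Boundaries crossed, outermost first: [that], [that], [Ø] — 3 in total.

3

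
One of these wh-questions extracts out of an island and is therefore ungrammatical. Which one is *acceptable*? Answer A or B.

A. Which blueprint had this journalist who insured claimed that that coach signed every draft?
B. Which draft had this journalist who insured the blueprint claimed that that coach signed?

B

In A, the wh-phrase is extracted from inside a complex-NP island (relative clause) (introduced by "who"), which blocks movement.
In B, the extraction path crosses only that-complement boundaries, which are transparent.
So B is grammatical.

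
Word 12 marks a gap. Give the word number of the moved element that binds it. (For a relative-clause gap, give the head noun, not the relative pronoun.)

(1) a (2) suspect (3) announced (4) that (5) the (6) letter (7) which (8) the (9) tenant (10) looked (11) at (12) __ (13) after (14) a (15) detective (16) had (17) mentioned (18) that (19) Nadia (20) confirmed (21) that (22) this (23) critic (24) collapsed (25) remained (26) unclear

The gap at 12 is the prepositional object of "looked", inside a relative clause.
The relative pronoun is "which" (word 7); it is bound by the head noun immediately before it.
Its filler is the head noun "letter", at word 6.

6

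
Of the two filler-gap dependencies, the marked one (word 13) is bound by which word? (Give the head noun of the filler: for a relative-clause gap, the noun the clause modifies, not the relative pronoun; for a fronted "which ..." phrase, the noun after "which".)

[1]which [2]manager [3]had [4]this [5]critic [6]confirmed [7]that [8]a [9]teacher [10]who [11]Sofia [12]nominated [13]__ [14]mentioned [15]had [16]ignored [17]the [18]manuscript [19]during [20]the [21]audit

The marked gap is inside the relative clause, the direct object of "nominated".
Its filler is the head noun "teacher" (via "who"), at word 9.
(The other dependency links word 2 to a gap after word 14.)

9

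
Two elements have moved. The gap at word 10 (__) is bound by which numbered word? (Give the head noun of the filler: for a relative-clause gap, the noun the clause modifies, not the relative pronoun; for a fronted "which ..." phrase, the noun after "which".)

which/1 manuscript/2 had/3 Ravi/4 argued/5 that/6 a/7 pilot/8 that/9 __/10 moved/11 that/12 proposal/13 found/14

8

The marked gap is inside the relative clause, the subject of "moved".
Its filler is the head noun "pilot" (via "that"), at word 8.
(The other dependency links word 2 to a gap after word 14.)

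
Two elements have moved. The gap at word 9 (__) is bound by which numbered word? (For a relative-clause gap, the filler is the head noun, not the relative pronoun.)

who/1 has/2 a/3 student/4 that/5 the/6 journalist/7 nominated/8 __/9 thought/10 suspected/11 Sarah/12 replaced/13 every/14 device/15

The marked gap is inside the relative clause, the direct object of "nominated".
Its filler is the head noun "student" (via "that"), at word 4.
(The other dependency links word 1 to a gap after word 10.)

4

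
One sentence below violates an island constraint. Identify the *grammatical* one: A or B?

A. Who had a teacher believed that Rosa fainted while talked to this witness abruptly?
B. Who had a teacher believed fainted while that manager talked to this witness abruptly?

B

In A, the wh-phrase is extracted from inside an adjunct island (introduced by "while"), which blocks movement.
In B, the extraction path crosses only that-complement boundaries, which are transparent.
So B is grammatical.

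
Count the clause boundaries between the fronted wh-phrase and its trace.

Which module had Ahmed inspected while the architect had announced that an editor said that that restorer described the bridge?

"which module" originates inside the matrix clause — no clause boundary is crossed.

0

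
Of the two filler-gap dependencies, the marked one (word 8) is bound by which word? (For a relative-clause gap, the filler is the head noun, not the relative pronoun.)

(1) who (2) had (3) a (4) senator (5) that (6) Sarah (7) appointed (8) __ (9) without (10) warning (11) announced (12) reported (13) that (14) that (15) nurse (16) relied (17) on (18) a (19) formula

4

The marked gap is inside the relative clause, the direct object of "appointed".
Its filler is the head noun "senator" (via "that"), at word 4.
(The other dependency links word 1 to a gap after word 11.)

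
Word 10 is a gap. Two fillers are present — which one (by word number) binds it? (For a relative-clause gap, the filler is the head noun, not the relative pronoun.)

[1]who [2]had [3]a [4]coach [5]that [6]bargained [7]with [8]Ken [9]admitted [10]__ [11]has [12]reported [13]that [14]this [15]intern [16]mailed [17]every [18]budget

1

The marked gap is the subject of "reported".
Its filler is the fronted wh-phrase "who", at word 1.
(The other dependency links word 4 to a gap after word 5.)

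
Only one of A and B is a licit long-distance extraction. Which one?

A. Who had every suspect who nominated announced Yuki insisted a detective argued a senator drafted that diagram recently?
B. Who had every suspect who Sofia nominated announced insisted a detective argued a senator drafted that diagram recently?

In A, the wh-phrase is extracted from inside a complex-NP island (relative clause) (introduced by "who"), which blocks movement.
In B, the extraction path crosses only that-complement boundaries, which are transparent.
So B is grammatical.

B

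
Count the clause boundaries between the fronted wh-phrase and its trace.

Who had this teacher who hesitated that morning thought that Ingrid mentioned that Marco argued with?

2

"who" is extracted from the PP object of "argued".
Boundaries crossed, outermost first: [that], [that] — 2 in total.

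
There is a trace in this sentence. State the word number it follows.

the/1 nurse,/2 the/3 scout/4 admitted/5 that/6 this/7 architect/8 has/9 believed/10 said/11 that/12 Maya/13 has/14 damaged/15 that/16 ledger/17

10

The displaced element is "the nurse" (word 2).
It is linked across 2 clause boundaries (that → Ø).
It functions as the subject of "said", so the gap sits immediately after word 10 ("believed").
Base order: The scout admitted that this architect has believed that the nurse said that Maya has damaged that ledger.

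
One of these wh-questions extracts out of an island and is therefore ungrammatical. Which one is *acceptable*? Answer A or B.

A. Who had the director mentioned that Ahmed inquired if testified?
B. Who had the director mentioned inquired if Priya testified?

In A, the wh-phrase is extracted from inside a wh-island (introduced by "if"), which blocks movement.
In B, the extraction path crosses only that-complement boundaries, which are transparent.
So B is grammatical.

B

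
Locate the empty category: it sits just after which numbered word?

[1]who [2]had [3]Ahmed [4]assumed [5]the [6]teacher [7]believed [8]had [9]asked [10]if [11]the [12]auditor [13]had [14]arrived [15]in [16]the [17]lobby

The displaced element is "who" (word 1).
It is linked across 2 clause boundaries (Ø → Ø).
It functions as the subject of "asked", so the gap sits immediately after word 7 ("believed").
Base order: Ahmed had assumed the teacher believed that who had asked if the auditor had arrived in the lobby.

7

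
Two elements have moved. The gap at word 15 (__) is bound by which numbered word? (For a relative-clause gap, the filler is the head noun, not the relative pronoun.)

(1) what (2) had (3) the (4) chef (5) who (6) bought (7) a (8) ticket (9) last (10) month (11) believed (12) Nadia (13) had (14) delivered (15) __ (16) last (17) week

The marked gap is the direct object of "delivered".
Its filler is the fronted wh-phrase "what", at word 1.
(The other dependency links word 4 to a gap after word 5.)

1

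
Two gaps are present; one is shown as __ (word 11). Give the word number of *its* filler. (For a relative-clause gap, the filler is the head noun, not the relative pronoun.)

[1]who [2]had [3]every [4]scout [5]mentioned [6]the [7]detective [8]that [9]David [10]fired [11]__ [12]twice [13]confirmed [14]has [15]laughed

The marked gap is inside the relative clause, the direct object of "fired".
Its filler is the head noun "detective" (via "that"), at word 7.
(The other dependency links word 1 to a gap after word 13.)

7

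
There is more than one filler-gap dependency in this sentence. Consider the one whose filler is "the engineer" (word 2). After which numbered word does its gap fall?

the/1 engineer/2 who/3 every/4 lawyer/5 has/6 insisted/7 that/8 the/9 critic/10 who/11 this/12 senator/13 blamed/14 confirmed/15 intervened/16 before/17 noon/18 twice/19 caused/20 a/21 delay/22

The displaced element is "the engineer" (word 2).
It is linked across 2 clause boundaries (that → Ø).
It functions as the subject of "intervened", so the gap sits immediately after word 15 ("confirmed").
Base order: Every lawyer has insisted that the critic who this senator blamed confirmed the engineer intervened before noon twice.

15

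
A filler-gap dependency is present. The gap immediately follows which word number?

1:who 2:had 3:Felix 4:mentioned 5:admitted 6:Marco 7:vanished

4

The displaced element is "who" (word 1).
It is linked across 1 clause boundary (Ø).
It functions as the subject of "admitted", so the gap sits immediately after word 4 ("mentioned").
Base order: Felix had mentioned who admitted Marco vanished.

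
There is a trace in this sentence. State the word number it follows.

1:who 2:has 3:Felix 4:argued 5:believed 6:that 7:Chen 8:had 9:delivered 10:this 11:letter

The displaced element is "who" (word 1).
It is linked across 1 clause boundary (Ø).
It functions as the subject of "believed", so the gap sits immediately after word 4 ("argued").
Base order: Felix has argued who believed that Chen had delivered this letter.

4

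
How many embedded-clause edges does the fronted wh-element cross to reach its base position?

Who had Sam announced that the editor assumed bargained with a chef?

"who" is extracted from the subject of "bargained".
Boundaries crossed, outermost first: [that], [Ø] — 2 in total.

2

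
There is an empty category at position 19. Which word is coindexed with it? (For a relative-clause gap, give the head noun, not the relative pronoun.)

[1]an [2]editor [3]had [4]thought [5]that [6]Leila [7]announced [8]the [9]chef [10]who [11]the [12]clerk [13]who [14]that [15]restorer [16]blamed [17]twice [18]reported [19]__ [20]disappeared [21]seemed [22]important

The gap at 19 is the subject of "disappeared", inside a relative clause.
The relative pronoun is "who" (word 10); it is bound by the head noun immediately before it.
Its filler is the head noun "chef", at word 9.

9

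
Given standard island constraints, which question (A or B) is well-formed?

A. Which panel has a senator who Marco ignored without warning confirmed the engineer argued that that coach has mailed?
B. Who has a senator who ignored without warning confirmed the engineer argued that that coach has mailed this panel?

A

In B, the wh-phrase is extracted from inside a complex-NP island (relative clause) (introduced by "who"), which blocks movement.
In A, the extraction path crosses only that-complement boundaries, which are transparent.
So A is grammatical.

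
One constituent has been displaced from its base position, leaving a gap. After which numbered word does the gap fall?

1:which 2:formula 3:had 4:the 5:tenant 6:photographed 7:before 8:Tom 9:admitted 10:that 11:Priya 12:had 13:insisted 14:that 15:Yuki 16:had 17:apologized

6

The displaced element is "which formula" (word 2).
It functions as the direct object of "photographed", so the gap sits immediately after word 6 ("photographed").
Base order: The tenant had photographed which formula before Tom admitted that Priya had insisted that Yuki had apologized.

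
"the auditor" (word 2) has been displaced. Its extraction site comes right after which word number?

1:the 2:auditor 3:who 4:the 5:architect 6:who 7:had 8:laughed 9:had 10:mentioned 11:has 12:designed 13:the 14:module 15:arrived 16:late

10

The displaced element is "the auditor" (word 2).
It is linked across 1 clause boundary (Ø).
It functions as the subject of "designed", so the gap sits immediately after word 10 ("mentioned").
Base order: The architect who had laughed had mentioned the auditor has designed the module.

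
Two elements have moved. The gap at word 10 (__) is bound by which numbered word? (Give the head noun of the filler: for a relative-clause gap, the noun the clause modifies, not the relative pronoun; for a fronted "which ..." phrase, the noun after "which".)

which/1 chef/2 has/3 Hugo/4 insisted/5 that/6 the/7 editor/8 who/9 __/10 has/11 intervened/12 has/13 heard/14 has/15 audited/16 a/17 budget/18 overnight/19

The marked gap is inside the relative clause, the subject of "intervened".
Its filler is the head noun "editor" (via "who"), at word 8.
(The other dependency links word 2 to a gap after word 14.)

8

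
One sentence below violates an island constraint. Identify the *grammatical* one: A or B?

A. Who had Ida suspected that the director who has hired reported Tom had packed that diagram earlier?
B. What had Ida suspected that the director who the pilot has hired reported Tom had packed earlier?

In A, the wh-phrase is extracted from inside a complex-NP island (relative clause) (introduced by "who"), which blocks movement.
In B, the extraction path crosses only that-complement boundaries, which are transparent.
So B is grammatical.

B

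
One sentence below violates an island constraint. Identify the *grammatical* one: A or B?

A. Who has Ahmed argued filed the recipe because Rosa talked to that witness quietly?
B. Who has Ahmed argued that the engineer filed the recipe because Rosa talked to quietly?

A

In B, the wh-phrase is extracted from inside an adjunct island (introduced by "because"), which blocks movement.
In A, the extraction path crosses only that-complement boundaries, which are transparent.
So A is grammatical.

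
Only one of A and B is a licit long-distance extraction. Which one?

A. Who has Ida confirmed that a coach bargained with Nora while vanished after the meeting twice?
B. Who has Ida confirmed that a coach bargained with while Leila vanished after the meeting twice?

In A, the wh-phrase is extracted from inside an adjunct island (introduced by "while"), which blocks movement.
In B, the extraction path crosses only that-complement boundaries, which are transparent.
So B is grammatical.

B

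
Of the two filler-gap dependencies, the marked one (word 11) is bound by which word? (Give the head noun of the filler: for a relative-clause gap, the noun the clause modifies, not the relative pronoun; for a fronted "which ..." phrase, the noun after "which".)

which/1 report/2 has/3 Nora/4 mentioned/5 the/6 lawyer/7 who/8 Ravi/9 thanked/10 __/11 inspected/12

The marked gap is inside the relative clause, the direct object of "thanked".
Its filler is the head noun "lawyer" (via "who"), at word 7.
(The other dependency links word 2 to a gap after word 12.)

7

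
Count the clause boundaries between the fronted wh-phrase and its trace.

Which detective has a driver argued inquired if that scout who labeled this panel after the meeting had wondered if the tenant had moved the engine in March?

1

"which detective" is extracted from the subject of "inquired".
Boundaries crossed, outermost first: [Ø] — 1 in total.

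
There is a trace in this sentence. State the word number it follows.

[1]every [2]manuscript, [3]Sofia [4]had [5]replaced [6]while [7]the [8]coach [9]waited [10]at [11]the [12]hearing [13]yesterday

The displaced element is "every manuscript" (word 2).
It functions as the direct object of "replaced", so the gap sits immediately after word 5 ("replaced").
Base order: Sofia had replaced every manuscript while the coach waited at the hearing yesterday.

5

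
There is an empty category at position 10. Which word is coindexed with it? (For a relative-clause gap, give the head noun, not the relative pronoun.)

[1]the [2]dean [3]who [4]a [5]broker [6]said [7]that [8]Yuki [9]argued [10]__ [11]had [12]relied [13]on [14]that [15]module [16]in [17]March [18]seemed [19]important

2

The gap at 10 is the subject of "relied", inside a relative clause.
The relative pronoun is "who" (word 3); it is bound by the head noun immediately before it.
Its filler is the head noun "dean", at word 2.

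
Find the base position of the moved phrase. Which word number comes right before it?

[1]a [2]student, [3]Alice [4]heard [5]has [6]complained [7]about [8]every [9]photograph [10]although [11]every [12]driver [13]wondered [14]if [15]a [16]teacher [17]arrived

The displaced element is "a student" (word 2).
It is linked across 1 clause boundary (Ø).
It functions as the subject of "complained", so the gap sits immediately after word 4 ("heard").
Base order: Alice heard a student has complained about every photograph although every driver wondered if a teacher arrived.

4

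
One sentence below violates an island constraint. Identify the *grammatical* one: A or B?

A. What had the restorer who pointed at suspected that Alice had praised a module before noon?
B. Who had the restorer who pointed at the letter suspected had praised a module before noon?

In A, the wh-phrase is extracted from inside a complex-NP island (relative clause) (introduced by "who"), which blocks movement.
In B, the extraction path crosses only that-complement boundaries, which are transparent.
So B is grammatical.

B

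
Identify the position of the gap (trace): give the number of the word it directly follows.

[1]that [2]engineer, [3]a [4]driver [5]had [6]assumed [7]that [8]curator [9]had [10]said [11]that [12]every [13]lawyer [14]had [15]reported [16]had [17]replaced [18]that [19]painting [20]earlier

The displaced element is "that engineer" (word 2).
It is linked across 3 clause boundaries (Ø → that → Ø).
It functions as the subject of "replaced", so the gap sits immediately after word 15 ("reported").
Base order: A driver had assumed that curator had said that every lawyer had reported that that engineer had replaced that painting earlier.

15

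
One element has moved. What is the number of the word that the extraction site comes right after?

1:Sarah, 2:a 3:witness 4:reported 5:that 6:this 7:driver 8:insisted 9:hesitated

The displaced element is "Sarah" (word 1).
It is linked across 2 clause boundaries (that → Ø).
It functions as the subject of "hesitated", so the gap sits immediately after word 8 ("insisted").
Base order: A witness reported that this driver insisted Sarah hesitated.

8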